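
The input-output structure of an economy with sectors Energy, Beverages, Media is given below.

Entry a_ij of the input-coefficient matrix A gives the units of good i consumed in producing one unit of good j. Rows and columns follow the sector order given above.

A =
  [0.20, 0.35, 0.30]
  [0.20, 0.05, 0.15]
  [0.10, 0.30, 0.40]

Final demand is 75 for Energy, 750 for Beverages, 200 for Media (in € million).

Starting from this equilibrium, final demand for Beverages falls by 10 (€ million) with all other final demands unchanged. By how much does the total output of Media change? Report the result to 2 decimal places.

I − A =
  [   0.80    -0.35    -0.30]
  [  -0.20     0.95    -0.15]
  [  -0.10    -0.30     0.60]
Cofactors of I−A, C_ij = (−1)^(i+j)·(minor ij) (rows/columns in the sector order above):
  C_11 = (0.95)(0.60) − (-0.15)(-0.30) = 0.5250
  C_12 = −[(-0.20)(0.60) − (-0.15)(-0.10)] = 0.1350
  C_13 = (-0.20)(-0.30) − (0.95)(-0.10) = 0.1550
  C_21 = −[(-0.35)(0.60) − (-0.30)(-0.30)] = 0.3000
  C_22 = (0.80)(0.60) − (-0.30)(-0.10) = 0.4500
  C_23 = −[(0.80)(-0.30) − (-0.35)(-0.10)] = 0.2750
  C_31 = (-0.35)(-0.15) − (-0.30)(0.95) = 0.3375
  C_32 = −[(0.80)(-0.15) − (-0.30)(-0.20)] = 0.1800
  C_33 = (0.80)(0.95) − (-0.35)(-0.20) = 0.6900
det(I−A) = Σ_j (I−A)_1j·C_1j = (0.80)(0.5250) + (-0.35)(0.1350) + (-0.30)(0.1550) = 0.32625
adj(I−A) = Cᵀ =
  [ 0.5250   0.3000   0.3375]
  [ 0.1350   0.4500   0.1800]
  [ 0.1550   0.2750   0.6900]
(I − A)⁻¹ = adj(I−A) / det(I−A) ≈
  [   1.6092     0.9195     1.0345]
  [   0.4138     1.3793     0.5517]
  [   0.4751     0.8429     2.1149]
Δx = (I − A)⁻¹ Δd with Δd having -10 in the Beverages component and 0 elsewhere.
So Δx_3 = L_32 · (-10), where L_32 = adj(I−A)_32 / det(I−A) = 0.2750 / 0.32625.
Δx_3 = 0.2750 × (-10) / 0.32625 = -2.75 / 0.32625 ≈ -8.43.

Δx_3 = -8.43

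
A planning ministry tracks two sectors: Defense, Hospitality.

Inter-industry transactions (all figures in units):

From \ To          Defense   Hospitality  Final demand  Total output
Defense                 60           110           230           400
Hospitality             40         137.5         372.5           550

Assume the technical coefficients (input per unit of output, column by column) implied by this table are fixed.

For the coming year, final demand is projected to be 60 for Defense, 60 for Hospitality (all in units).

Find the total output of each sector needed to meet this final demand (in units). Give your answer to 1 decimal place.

x_1 = 92.3, x_2 = 92.3

Technical coefficients a_ij = z_ij / X_j:
  a_11 = 60/400 = 0.15, a_21 = 40/400 = 0.10
  a_12 = 110/550 = 0.20, a_22 = 137.5/550 = 0.25
I − A =
  [   0.85    -0.20]
  [  -0.10     0.75]
det(I−A) = (0.85)(0.75) − (-0.20)(-0.10) = 0.6175
adj(I−A) = [[0.75, 0.20], [0.10, 0.85]]
(I − A)⁻¹ = adj(I−A) / det(I−A) ≈
  [   1.2146     0.3239]
  [   0.1619     1.3765]
x = (I − A)⁻¹ d = adj(I−A)·d / det(I−A), with det(I−A) = 0.6175:
  x_1 = (0.75·60 + 0.20·60) / 0.6175 = 57.00 / 0.6175 ≈ 92.3
  x_2 = (0.10·60 + 0.85·60) / 0.6175 = 57.00 / 0.6175 ≈ 92.3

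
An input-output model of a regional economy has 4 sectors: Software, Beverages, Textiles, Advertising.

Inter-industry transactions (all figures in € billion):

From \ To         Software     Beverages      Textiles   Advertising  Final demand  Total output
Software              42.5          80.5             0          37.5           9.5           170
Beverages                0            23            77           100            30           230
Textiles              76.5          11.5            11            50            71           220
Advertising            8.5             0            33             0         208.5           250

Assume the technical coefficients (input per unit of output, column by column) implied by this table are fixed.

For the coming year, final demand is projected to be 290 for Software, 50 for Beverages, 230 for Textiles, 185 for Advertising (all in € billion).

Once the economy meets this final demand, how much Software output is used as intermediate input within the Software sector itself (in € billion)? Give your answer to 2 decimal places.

Technical coefficients a_ij = z_ij / X_j:
  a_SS = 42.5/170 = 0.25, a_BS = 0/170 = 0.00, a_TS = 76.5/170 = 0.45, a_AS = 8.5/170 = 0.05
  a_SB = 80.5/230 = 0.35, a_BB = 23/230 = 0.10, a_TB = 11.5/230 = 0.05, a_AB = 0/230 = 0.00
  a_ST = 0/220 = 0.00, a_BT = 77/220 = 0.35, a_TT = 11/220 = 0.05, a_AT = 33/220 = 0.15
  a_SA = 37.5/250 = 0.15, a_BA = 100/250 = 0.40, a_TA = 50/250 = 0.20, a_AA = 0/250 = 0.00
I − A =
  [   0.75    -0.35     0.00    -0.15]
  [   0.00     0.90    -0.35    -0.40]
  [  -0.45    -0.05     0.95    -0.20]
  [  -0.05     0.00    -0.15     1.00]
Compute the cofactors C_ij = (−1)^(i+j)·(3×3 minor ij) of I−A; the adjugate is their transpose:
adj(I−A) = Cᵀ =
  [ 0.807500   0.323125   0.163750   0.283125]
  [ 0.207000   0.672750   0.304875   0.361125]
  [ 0.415000   0.198125   0.661250   0.273750]
  [ 0.102625   0.045875   0.107375   0.573000]
det(I−A) = Σ_j (I−A)_1j·C_1j = (0.75)(0.807500) + (-0.35)(0.207000) + (0.00)(0.415000) + (-0.15)(0.102625) = 0.51778125
(I − A)⁻¹ = adj(I−A) / det(I−A) ≈
  [   1.5595     0.6241     0.3163     0.5468]
  [   0.3998     1.2993     0.5888     0.6974]
  [   0.8015     0.3826     1.2771     0.5287]
  [   0.1982     0.0886     0.2074     1.1066]
First solve x = (I − A)⁻¹ d = adj(I−A)·d / det(I−A); in particular x_S = (0.807500·290 + 0.323125·50 + 0.163750·230 + 0.283125·185) / 0.51778125 = 340.371875 / 0.51778125 ≈ 657.3662.
Intermediate flow from S to S: z_SS = a_SS · x_S = 0.25 × 340.371875 / 0.51778125 = 85.09296875 / 0.51778125 ≈ 164.34.

z_SS = 164.34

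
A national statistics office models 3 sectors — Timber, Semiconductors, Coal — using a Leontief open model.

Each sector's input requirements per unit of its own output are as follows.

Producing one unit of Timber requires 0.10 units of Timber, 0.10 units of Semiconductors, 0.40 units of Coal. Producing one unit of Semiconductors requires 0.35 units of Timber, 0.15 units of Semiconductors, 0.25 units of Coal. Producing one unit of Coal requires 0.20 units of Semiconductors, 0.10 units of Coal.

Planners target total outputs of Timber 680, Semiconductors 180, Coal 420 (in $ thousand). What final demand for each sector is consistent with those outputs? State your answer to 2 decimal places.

d_T = 549.00, d_S = 1.00, d_C = 61.00

I − A =
  [   0.90    -0.35     0.00]
  [  -0.10     0.85    -0.20]
  [  -0.40    -0.25     0.90]
d = (I − A) x:
  d_T = (+0.90)·680 + (-0.35)·180 + (+0.00)·420 = 549.00
  d_S = (-0.10)·680 + (+0.85)·180 + (-0.20)·420 = 1.00
  d_C = (-0.40)·680 + (-0.25)·180 + (+0.90)·420 = 61.00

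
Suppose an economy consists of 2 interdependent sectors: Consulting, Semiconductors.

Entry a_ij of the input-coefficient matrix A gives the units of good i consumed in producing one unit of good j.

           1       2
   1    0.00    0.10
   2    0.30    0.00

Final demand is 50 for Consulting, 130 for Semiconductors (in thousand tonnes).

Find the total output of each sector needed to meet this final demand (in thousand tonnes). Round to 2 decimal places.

I − A =
  [   1.00    -0.10]
  [  -0.30     1.00]
det(I−A) = (1.00)(1.00) − (-0.10)(-0.30) = 0.9700
adj(I−A) = [[1.00, 0.10], [0.30, 1.00]]
(I − A)⁻¹ = adj(I−A) / det(I−A) ≈
  [   1.0309     0.1031]
  [   0.3093     1.0309]
x = (I − A)⁻¹ d = adj(I−A)·d / det(I−A), with det(I−A) = 0.9700:
  x_1 = (1.00·50 + 0.10·130) / 0.9700 = 63.00 / 0.9700 ≈ 64.95
  x_2 = (0.30·50 + 1.00·130) / 0.9700 = 145.00 / 0.9700 ≈ 149.48

x_1 = 64.95, x_2 = 149.48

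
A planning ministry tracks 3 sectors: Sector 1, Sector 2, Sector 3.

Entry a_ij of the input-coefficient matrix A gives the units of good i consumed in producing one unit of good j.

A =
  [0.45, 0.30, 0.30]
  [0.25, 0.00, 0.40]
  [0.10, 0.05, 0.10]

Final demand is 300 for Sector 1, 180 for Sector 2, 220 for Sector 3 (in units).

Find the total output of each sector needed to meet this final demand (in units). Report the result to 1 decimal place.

I − A =
  [   0.55    -0.30    -0.30]
  [  -0.25     1.00    -0.40]
  [  -0.10    -0.05     0.90]
Cofactors of I−A, C_ij = (−1)^(i+j)·(minor ij) (rows/columns in the sector order above):
  C_11 = (1.00)(0.90) − (-0.40)(-0.05) = 0.8800
  C_12 = −[(-0.25)(0.90) − (-0.40)(-0.10)] = 0.2650
  C_13 = (-0.25)(-0.05) − (1.00)(-0.10) = 0.1125
  C_21 = −[(-0.30)(0.90) − (-0.30)(-0.05)] = 0.2850
  C_22 = (0.55)(0.90) − (-0.30)(-0.10) = 0.4650
  C_23 = −[(0.55)(-0.05) − (-0.30)(-0.10)] = 0.0575
  C_31 = (-0.30)(-0.40) − (-0.30)(1.00) = 0.4200
  C_32 = −[(0.55)(-0.40) − (-0.30)(-0.25)] = 0.2950
  C_33 = (0.55)(1.00) − (-0.30)(-0.25) = 0.4750
det(I−A) = Σ_j (I−A)_1j·C_1j = (0.55)(0.8800) + (-0.30)(0.2650) + (-0.30)(0.1125) = 0.37075
adj(I−A) = Cᵀ =
  [ 0.8800   0.2850   0.4200]
  [ 0.2650   0.4650   0.2950]
  [ 0.1125   0.0575   0.4750]
(I − A)⁻¹ = adj(I−A) / det(I−A) ≈
  [   2.3736     0.7687     1.1328]
  [   0.7148     1.2542     0.7957]
  [   0.3034     0.1551     1.2812]
x = (I − A)⁻¹ d = adj(I−A)·d / det(I−A), with det(I−A) = 0.37075:
  x_1 = (0.8800·300 + 0.2850·180 + 0.4200·220) / 0.37075 = 407.70 / 0.37075 ≈ 1099.7
  x_2 = (0.2650·300 + 0.4650·180 + 0.2950·220) / 0.37075 = 228.10 / 0.37075 ≈ 615.2
  x_3 = (0.1125·300 + 0.0575·180 + 0.4750·220) / 0.37075 = 148.60 / 0.37075 ≈ 400.8

x_1 = 1099.7, x_2 = 615.2, x_3 = 400.8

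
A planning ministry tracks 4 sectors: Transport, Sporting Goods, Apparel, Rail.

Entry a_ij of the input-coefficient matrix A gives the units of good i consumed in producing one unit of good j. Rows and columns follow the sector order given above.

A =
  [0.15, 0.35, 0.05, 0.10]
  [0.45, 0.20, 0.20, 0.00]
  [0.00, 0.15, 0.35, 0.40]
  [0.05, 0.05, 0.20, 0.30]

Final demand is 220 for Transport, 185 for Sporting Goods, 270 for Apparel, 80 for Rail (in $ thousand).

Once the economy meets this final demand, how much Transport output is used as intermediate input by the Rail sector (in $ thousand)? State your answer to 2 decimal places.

z_14 = 49.11

I − A =
  [   0.85    -0.35    -0.05    -0.10]
  [  -0.45     0.80    -0.20     0.00]
  [   0.00    -0.15     0.65    -0.40]
  [  -0.05    -0.05    -0.20     0.70]
Compute the cofactors C_ij = (−1)^(i+j)·(3×3 minor ij) of I−A; the adjugate is their transpose:
adj(I−A) = Cᵀ =
  [ 0.275000   0.143750   0.094000   0.093000]
  [ 0.172750   0.314500   0.142750   0.106250]
  [ 0.072250   0.112500   0.359500   0.215750]
  [ 0.052625   0.064875   0.119625   0.310750]
det(I−A) = Σ_j (I−A)_1j·C_1j = (0.85)(0.275000) + (-0.35)(0.172750) + (-0.05)(0.072250) + (-0.10)(0.052625) = 0.1644125
(I − A)⁻¹ = adj(I−A) / det(I−A) ≈
  [   1.6726     0.8743     0.5717     0.5657]
  [   1.0507     1.9129     0.8682     0.6462]
  [   0.4394     0.6843     2.1866     1.3122]
  [   0.3201     0.3946     0.7276     1.8901]
First solve x = (I − A)⁻¹ d = adj(I−A)·d / det(I−A); in particular x_4 = (0.052625·220 + 0.064875·185 + 0.119625·270 + 0.310750·80) / 0.1644125 = 80.738125 / 0.1644125 ≈ 491.0705.
Intermediate flow from 1 to 4: z_14 = a_14 · x_4 = 0.10 × 80.738125 / 0.1644125 = 8.0738125 / 0.1644125 ≈ 49.11.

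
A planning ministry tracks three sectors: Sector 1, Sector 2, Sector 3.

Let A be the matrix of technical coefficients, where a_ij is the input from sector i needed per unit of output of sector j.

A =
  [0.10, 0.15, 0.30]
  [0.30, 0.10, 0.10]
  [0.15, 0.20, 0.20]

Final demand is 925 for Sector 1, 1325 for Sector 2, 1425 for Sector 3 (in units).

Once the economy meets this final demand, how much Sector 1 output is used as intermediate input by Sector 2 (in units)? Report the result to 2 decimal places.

I − A =
  [   0.90    -0.15    -0.30]
  [  -0.30     0.90    -0.10]
  [  -0.15    -0.20     0.80]
Cofactors of I−A, C_ij = (−1)^(i+j)·(minor ij) (rows/columns in the sector order above):
  C_11 = (0.90)(0.80) − (-0.10)(-0.20) = 0.7000
  C_12 = −[(-0.30)(0.80) − (-0.10)(-0.15)] = 0.2550
  C_13 = (-0.30)(-0.20) − (0.90)(-0.15) = 0.1950
  C_21 = −[(-0.15)(0.80) − (-0.30)(-0.20)] = 0.1800
  C_22 = (0.90)(0.80) − (-0.30)(-0.15) = 0.6750
  C_23 = −[(0.90)(-0.20) − (-0.15)(-0.15)] = 0.2025
  C_31 = (-0.15)(-0.10) − (-0.30)(0.90) = 0.2850
  C_32 = −[(0.90)(-0.10) − (-0.30)(-0.30)] = 0.1800
  C_33 = (0.90)(0.90) − (-0.15)(-0.30) = 0.7650
det(I−A) = Σ_j (I−A)_1j·C_1j = (0.90)(0.7000) + (-0.15)(0.2550) + (-0.30)(0.1950) = 0.53325
adj(I−A) = Cᵀ =
  [ 0.7000   0.1800   0.2850]
  [ 0.2550   0.6750   0.1800]
  [ 0.1950   0.2025   0.7650]
(I − A)⁻¹ = adj(I−A) / det(I−A) ≈
  [   1.3127     0.3376     0.5345]
  [   0.4782     1.2658     0.3376]
  [   0.3657     0.3797     1.4346]
First solve x = (I − A)⁻¹ d = adj(I−A)·d / det(I−A); in particular x_2 = (0.2550·925 + 0.6750·1325 + 0.1800·1425) / 0.53325 = 1386.75 / 0.53325 ≈ 2600.5626.
Intermediate flow from 1 to 2: z_12 = a_12 · x_2 = 0.15 × 1386.75 / 0.53325 = 208.0125 / 0.53325 ≈ 390.08.

z_12 = 390.08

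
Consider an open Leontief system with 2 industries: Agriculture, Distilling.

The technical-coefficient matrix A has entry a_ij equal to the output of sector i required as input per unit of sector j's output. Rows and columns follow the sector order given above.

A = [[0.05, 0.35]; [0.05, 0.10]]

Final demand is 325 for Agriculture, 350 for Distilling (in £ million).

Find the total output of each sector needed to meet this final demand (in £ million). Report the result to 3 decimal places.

I − A =
  [   0.95    -0.35]
  [  -0.05     0.90]
det(I−A) = (0.95)(0.90) − (-0.35)(-0.05) = 0.8375
adj(I−A) = [[0.90, 0.35], [0.05, 0.95]]
(I − A)⁻¹ = adj(I−A) / det(I−A) ≈
  [   1.0746     0.4179]
  [   0.0597     1.1343]
x = (I − A)⁻¹ d = adj(I−A)·d / det(I−A), with det(I−A) = 0.8375:
  x_A = (0.90·325 + 0.35·350) / 0.8375 = 415.00 / 0.8375 ≈ 495.522
  x_D = (0.05·325 + 0.95·350) / 0.8375 = 348.75 / 0.8375 ≈ 416.418

x_A = 495.522, x_D = 416.418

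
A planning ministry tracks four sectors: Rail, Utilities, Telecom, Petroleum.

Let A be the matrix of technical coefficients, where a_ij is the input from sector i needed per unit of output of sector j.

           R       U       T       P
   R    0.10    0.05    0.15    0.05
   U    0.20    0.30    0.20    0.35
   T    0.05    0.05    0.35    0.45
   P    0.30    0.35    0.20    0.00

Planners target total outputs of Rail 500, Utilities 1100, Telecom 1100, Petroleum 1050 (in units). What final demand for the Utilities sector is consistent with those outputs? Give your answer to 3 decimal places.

I − A =
  [   0.90    -0.05    -0.15    -0.05]
  [  -0.20     0.70    -0.20    -0.35]
  [  -0.05    -0.05     0.65    -0.45]
  [  -0.30    -0.35    -0.20     1.00]
d = (I − A) x:
  d_R = (+0.90)·500 + (-0.05)·1100 + (-0.15)·1100 + (-0.05)·1050 = 177.500
  d_U = (-0.20)·500 + (+0.70)·1100 + (-0.20)·1100 + (-0.35)·1050 = 82.500
  d_T = (-0.05)·500 + (-0.05)·1100 + (+0.65)·1100 + (-0.45)·1050 = 162.500
  d_P = (-0.30)·500 + (-0.35)·1100 + (-0.20)·1100 + (+1.00)·1050 = 295.000

d_U = 82.500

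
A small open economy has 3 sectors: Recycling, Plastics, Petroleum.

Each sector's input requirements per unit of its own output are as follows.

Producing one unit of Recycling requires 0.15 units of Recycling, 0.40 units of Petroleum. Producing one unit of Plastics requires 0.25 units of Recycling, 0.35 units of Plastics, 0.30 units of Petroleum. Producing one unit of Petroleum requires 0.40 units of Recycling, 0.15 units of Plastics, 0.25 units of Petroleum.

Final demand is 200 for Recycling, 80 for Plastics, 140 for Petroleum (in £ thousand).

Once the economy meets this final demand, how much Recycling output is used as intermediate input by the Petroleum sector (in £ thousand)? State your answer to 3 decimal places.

I − A =
  [   0.85    -0.25    -0.40]
  [   0.00     0.65    -0.15]
  [  -0.40    -0.30     0.75]
Cofactors of I−A, C_ij = (−1)^(i+j)·(minor ij) (rows/columns in the sector order above):
  C_11 = (0.65)(0.75) − (-0.15)(-0.30) = 0.4425
  C_12 = −[(0.00)(0.75) − (-0.15)(-0.40)] = 0.0600
  C_13 = (0.00)(-0.30) − (0.65)(-0.40) = 0.2600
  C_21 = −[(-0.25)(0.75) − (-0.40)(-0.30)] = 0.3075
  C_22 = (0.85)(0.75) − (-0.40)(-0.40) = 0.4775
  C_23 = −[(0.85)(-0.30) − (-0.25)(-0.40)] = 0.3550
  C_31 = (-0.25)(-0.15) − (-0.40)(0.65) = 0.2975
  C_32 = −[(0.85)(-0.15) − (-0.40)(0.00)] = 0.1275
  C_33 = (0.85)(0.65) − (-0.25)(0.00) = 0.5525
det(I−A) = Σ_j (I−A)_1j·C_1j = (0.85)(0.4425) + (-0.25)(0.0600) + (-0.40)(0.2600) = 0.257125
adj(I−A) = Cᵀ =
  [ 0.4425   0.3075   0.2975]
  [ 0.0600   0.4775   0.1275]
  [ 0.2600   0.3550   0.5525]
(I − A)⁻¹ = adj(I−A) / det(I−A) ≈
  [   1.7210     1.1959     1.1570]
  [   0.2333     1.8571     0.4959]
  [   1.0112     1.3807     2.1488]
First solve x = (I − A)⁻¹ d = adj(I−A)·d / det(I−A); in particular x_3 = (0.2600·200 + 0.3550·80 + 0.5525·140) / 0.257125 = 157.75 / 0.257125 ≈ 613.51483.
Intermediate flow from 1 to 3: z_13 = a_13 · x_3 = 0.40 × 157.75 / 0.257125 = 63.10 / 0.257125 ≈ 245.406.

z_13 = 245.406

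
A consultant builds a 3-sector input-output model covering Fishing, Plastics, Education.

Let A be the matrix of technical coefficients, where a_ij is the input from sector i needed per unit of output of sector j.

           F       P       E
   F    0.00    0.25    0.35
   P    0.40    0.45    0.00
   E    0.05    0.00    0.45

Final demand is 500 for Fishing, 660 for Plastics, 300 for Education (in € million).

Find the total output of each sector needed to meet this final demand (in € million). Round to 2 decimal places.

x_F = 1260.12, x_P = 2116.45, x_E = 660.01

I − A =
  [   1.00    -0.25    -0.35]
  [  -0.40     0.55     0.00]
  [  -0.05     0.00     0.55]
Cofactors of I−A, C_ij = (−1)^(i+j)·(minor ij) (rows/columns in the sector order above):
  C_11 = (0.55)(0.55) − (0.00)(0.00) = 0.3025
  C_12 = −[(-0.40)(0.55) − (0.00)(-0.05)] = 0.2200
  C_13 = (-0.40)(0.00) − (0.55)(-0.05) = 0.0275
  C_21 = −[(-0.25)(0.55) − (-0.35)(0.00)] = 0.1375
  C_22 = (1.00)(0.55) − (-0.35)(-0.05) = 0.5325
  C_23 = −[(1.00)(0.00) − (-0.25)(-0.05)] = 0.0125
  C_31 = (-0.25)(0.00) − (-0.35)(0.55) = 0.1925
  C_32 = −[(1.00)(0.00) − (-0.35)(-0.40)] = 0.1400
  C_33 = (1.00)(0.55) − (-0.25)(-0.40) = 0.4500
det(I−A) = Σ_j (I−A)_1j·C_1j = (1.00)(0.3025) + (-0.25)(0.2200) + (-0.35)(0.0275) = 0.237875
adj(I−A) = Cᵀ =
  [ 0.3025   0.1375   0.1925]
  [ 0.2200   0.5325   0.1400]
  [ 0.0275   0.0125   0.4500]
(I − A)⁻¹ = adj(I−A) / det(I−A) ≈
  [   1.2717     0.5780     0.8092]
  [   0.9249     2.2386     0.5885]
  [   0.1156     0.0525     1.8917]
x = (I − A)⁻¹ d = adj(I−A)·d / det(I−A), with det(I−A) = 0.237875:
  x_F = (0.3025·500 + 0.1375·660 + 0.1925·300) / 0.237875 = 299.75 / 0.237875 ≈ 1260.12
  x_P = (0.2200·500 + 0.5325·660 + 0.1400·300) / 0.237875 = 503.45 / 0.237875 ≈ 2116.45
  x_E = (0.0275·500 + 0.0125·660 + 0.4500·300) / 0.237875 = 157.00 / 0.237875 ≈ 660.01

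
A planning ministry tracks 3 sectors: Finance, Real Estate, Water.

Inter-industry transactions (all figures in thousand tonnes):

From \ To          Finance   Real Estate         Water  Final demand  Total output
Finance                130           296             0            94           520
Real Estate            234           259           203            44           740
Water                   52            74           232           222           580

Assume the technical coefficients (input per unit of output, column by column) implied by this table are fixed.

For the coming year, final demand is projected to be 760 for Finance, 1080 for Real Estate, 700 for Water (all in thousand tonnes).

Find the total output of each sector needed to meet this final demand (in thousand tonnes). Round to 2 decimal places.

x_1 = 4346.62, x_2 = 6249.91, x_3 = 2932.76

Technical coefficients a_ij = z_ij / X_j:
  a_11 = 130/520 = 0.25, a_21 = 234/520 = 0.45, a_31 = 52/520 = 0.10
  a_12 = 296/740 = 0.40, a_22 = 259/740 = 0.35, a_32 = 74/740 = 0.10
  a_13 = 0/580 = 0.00, a_23 = 203/580 = 0.35, a_33 = 232/580 = 0.40
I − A =
  [   0.75    -0.40     0.00]
  [  -0.45     0.65    -0.35]
  [  -0.10    -0.10     0.60]
Cofactors of I−A, C_ij = (−1)^(i+j)·(minor ij) (rows/columns in the sector order above):
  C_11 = (0.65)(0.60) − (-0.35)(-0.10) = 0.3550
  C_12 = −[(-0.45)(0.60) − (-0.35)(-0.10)] = 0.3050
  C_13 = (-0.45)(-0.10) − (0.65)(-0.10) = 0.1100
  C_21 = −[(-0.40)(0.60) − (0.00)(-0.10)] = 0.2400
  C_22 = (0.75)(0.60) − (0.00)(-0.10) = 0.4500
  C_23 = −[(0.75)(-0.10) − (-0.40)(-0.10)] = 0.1150
  C_31 = (-0.40)(-0.35) − (0.00)(0.65) = 0.1400
  C_32 = −[(0.75)(-0.35) − (0.00)(-0.45)] = 0.2625
  C_33 = (0.75)(0.65) − (-0.40)(-0.45) = 0.3075
det(I−A) = Σ_j (I−A)_1j·C_1j = (0.75)(0.3550) + (-0.40)(0.3050) + (0.00)(0.1100) = 0.14425
adj(I−A) = Cᵀ =
  [ 0.3550   0.2400   0.1400]
  [ 0.3050   0.4500   0.2625]
  [ 0.1100   0.1150   0.3075]
(I − A)⁻¹ = adj(I−A) / det(I−A) ≈
  [   2.4610     1.6638     0.9705]
  [   2.1144     3.1196     1.8198]
  [   0.7626     0.7972     2.1317]
x = (I − A)⁻¹ d = adj(I−A)·d / det(I−A), with det(I−A) = 0.14425:
  x_1 = (0.3550·760 + 0.2400·1080 + 0.1400·700) / 0.14425 = 627.00 / 0.14425 ≈ 4346.62
  x_2 = (0.3050·760 + 0.4500·1080 + 0.2625·700) / 0.14425 = 901.55 / 0.14425 ≈ 6249.91
  x_3 = (0.1100·760 + 0.1150·1080 + 0.3075·700) / 0.14425 = 423.05 / 0.14425 ≈ 2932.76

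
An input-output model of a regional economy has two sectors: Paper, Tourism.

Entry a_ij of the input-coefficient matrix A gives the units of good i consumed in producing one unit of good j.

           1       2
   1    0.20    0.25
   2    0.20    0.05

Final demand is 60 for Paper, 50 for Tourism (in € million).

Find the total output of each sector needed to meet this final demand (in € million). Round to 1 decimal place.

x_1 = 97.9, x_2 = 73.2

I − A =
  [   0.80    -0.25]
  [  -0.20     0.95]
det(I−A) = (0.80)(0.95) − (-0.25)(-0.20) = 0.7100
adj(I−A) = [[0.95, 0.25], [0.20, 0.80]]
(I − A)⁻¹ = adj(I−A) / det(I−A) ≈
  [   1.3380     0.3521]
  [   0.2817     1.1268]
x = (I − A)⁻¹ d = adj(I−A)·d / det(I−A), with det(I−A) = 0.7100:
  x_1 = (0.95·60 + 0.25·50) / 0.7100 = 69.50 / 0.7100 ≈ 97.9
  x_2 = (0.20·60 + 0.80·50) / 0.7100 = 52.00 / 0.7100 ≈ 73.2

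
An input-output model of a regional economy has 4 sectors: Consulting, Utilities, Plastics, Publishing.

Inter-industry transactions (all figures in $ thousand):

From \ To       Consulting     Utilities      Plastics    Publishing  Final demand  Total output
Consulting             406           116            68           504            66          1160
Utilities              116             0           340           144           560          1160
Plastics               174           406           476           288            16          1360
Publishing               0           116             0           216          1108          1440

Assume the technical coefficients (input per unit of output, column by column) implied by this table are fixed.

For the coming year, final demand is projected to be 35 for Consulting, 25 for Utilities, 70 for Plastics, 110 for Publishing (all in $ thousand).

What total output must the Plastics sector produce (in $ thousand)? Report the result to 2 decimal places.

x_3 = 255.65

Technical coefficients a_ij = z_ij / X_j:
  a_11 = 406/1160 = 0.35, a_21 = 116/1160 = 0.10, a_31 = 174/1160 = 0.15, a_41 = 0/1160 = 0.00
  a_12 = 116/1160 = 0.10, a_22 = 0/1160 = 0.00, a_32 = 406/1160 = 0.35, a_42 = 116/1160 = 0.10
  a_13 = 68/1360 = 0.05, a_23 = 340/1360 = 0.25, a_33 = 476/1360 = 0.35, a_43 = 0/1360 = 0.00
  a_14 = 504/1440 = 0.35, a_24 = 144/1440 = 0.10, a_34 = 288/1440 = 0.20, a_44 = 216/1440 = 0.15
I − A =
  [   0.65    -0.10    -0.05    -0.35]
  [  -0.10     1.00    -0.25    -0.10]
  [  -0.15    -0.35     0.65    -0.20]
  [   0.00    -0.10     0.00     0.85]
Compute the cofactors C_ij = (−1)^(i+j)·(3×3 minor ij) of I−A; the adjugate is their transpose:
adj(I−A) = Cᵀ =
  [ 0.466625   0.093875   0.072000   0.220125]
  [ 0.087125   0.352750   0.142375   0.110875]
  [ 0.157750   0.224375   0.534000   0.217000]
  [ 0.010250   0.041500   0.016750   0.346125]
det(I−A) = Σ_j (I−A)_1j·C_1j = (0.65)(0.466625) + (-0.10)(0.087125) + (-0.05)(0.157750) + (-0.35)(0.010250) = 0.28311875
(I − A)⁻¹ = adj(I−A) / det(I−A) ≈
  [   1.6482     0.3316     0.2543     0.7775]
  [   0.3077     1.2459     0.5029     0.3916]
  [   0.5572     0.7925     1.8861     0.7665]
  [   0.0362     0.1466     0.0592     1.2225]
x = (I − A)⁻¹ d = adj(I−A)·d / det(I−A), with det(I−A) = 0.28311875:
  x_1 = (0.466625·35 + 0.093875·25 + 0.072000·70 + 0.220125·110) / 0.28311875 = 47.9325 / 0.28311875 ≈ 169.30
  x_2 = (0.087125·35 + 0.352750·25 + 0.142375·70 + 0.110875·110) / 0.28311875 = 34.030625 / 0.28311875 ≈ 120.20
  x_3 = (0.157750·35 + 0.224375·25 + 0.534000·70 + 0.217000·110) / 0.28311875 = 72.380625 / 0.28311875 ≈ 255.65
  x_4 = (0.010250·35 + 0.041500·25 + 0.016750·70 + 0.346125·110) / 0.28311875 = 40.6425 / 0.28311875 ≈ 143.55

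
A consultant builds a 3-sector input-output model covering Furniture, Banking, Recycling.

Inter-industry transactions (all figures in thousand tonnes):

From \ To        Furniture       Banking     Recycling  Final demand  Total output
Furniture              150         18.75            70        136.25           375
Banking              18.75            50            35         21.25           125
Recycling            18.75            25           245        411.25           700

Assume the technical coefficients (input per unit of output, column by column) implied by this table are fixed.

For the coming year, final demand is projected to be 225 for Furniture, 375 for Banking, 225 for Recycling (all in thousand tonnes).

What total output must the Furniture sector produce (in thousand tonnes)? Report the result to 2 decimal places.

x_F = 661.71

Technical coefficients a_ij = z_ij / X_j:
  a_FF = 150/375 = 0.40, a_BF = 18.75/375 = 0.05, a_RF = 18.75/375 = 0.05
  a_FB = 18.75/125 = 0.15, a_BB = 50/125 = 0.40, a_RB = 25/125 = 0.20
  a_FR = 70/700 = 0.10, a_BR = 35/700 = 0.05, a_RR = 245/700 = 0.35
I − A =
  [   0.60    -0.15    -0.10]
  [  -0.05     0.60    -0.05]
  [  -0.05    -0.20     0.65]
Cofactors of I−A, C_ij = (−1)^(i+j)·(minor ij) (rows/columns in the sector order above):
  C_11 = (0.60)(0.65) − (-0.05)(-0.20) = 0.3800
  C_12 = −[(-0.05)(0.65) − (-0.05)(-0.05)] = 0.0350
  C_13 = (-0.05)(-0.20) − (0.60)(-0.05) = 0.0400
  C_21 = −[(-0.15)(0.65) − (-0.10)(-0.20)] = 0.1175
  C_22 = (0.60)(0.65) − (-0.10)(-0.05) = 0.3850
  C_23 = −[(0.60)(-0.20) − (-0.15)(-0.05)] = 0.1275
  C_31 = (-0.15)(-0.05) − (-0.10)(0.60) = 0.0675
  C_32 = −[(0.60)(-0.05) − (-0.10)(-0.05)] = 0.0350
  C_33 = (0.60)(0.60) − (-0.15)(-0.05) = 0.3525
det(I−A) = Σ_j (I−A)_1j·C_1j = (0.60)(0.3800) + (-0.15)(0.0350) + (-0.10)(0.0400) = 0.21875
adj(I−A) = Cᵀ =
  [ 0.3800   0.1175   0.0675]
  [ 0.0350   0.3850   0.0350]
  [ 0.0400   0.1275   0.3525]
(I − A)⁻¹ = adj(I−A) / det(I−A) ≈
  [   1.7371     0.5371     0.3086]
  [   0.1600     1.7600     0.1600]
  [   0.1829     0.5829     1.6114]
x = (I − A)⁻¹ d = adj(I−A)·d / det(I−A), with det(I−A) = 0.21875:
  x_F = (0.3800·225 + 0.1175·375 + 0.0675·225) / 0.21875 = 144.75 / 0.21875 ≈ 661.71
  x_B = (0.0350·225 + 0.3850·375 + 0.0350·225) / 0.21875 = 160.125 / 0.21875 = 732.00
  x_R = (0.0400·225 + 0.1275·375 + 0.3525·225) / 0.21875 = 136.125 / 0.21875 ≈ 622.29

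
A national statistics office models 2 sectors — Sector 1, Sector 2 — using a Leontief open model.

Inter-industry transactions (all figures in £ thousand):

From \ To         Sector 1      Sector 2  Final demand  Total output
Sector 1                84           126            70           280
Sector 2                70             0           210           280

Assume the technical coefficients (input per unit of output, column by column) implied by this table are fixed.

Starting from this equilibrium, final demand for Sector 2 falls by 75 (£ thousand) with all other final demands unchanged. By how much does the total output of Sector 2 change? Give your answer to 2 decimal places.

Technical coefficients a_ij = z_ij / X_j:
  a_11 = 84/280 = 0.30, a_21 = 70/280 = 0.25
  a_12 = 126/280 = 0.45, a_22 = 0/280 = 0.00
I − A =
  [   0.70    -0.45]
  [  -0.25     1.00]
det(I−A) = (0.70)(1.00) − (-0.45)(-0.25) = 0.5875
adj(I−A) = [[1.00, 0.45], [0.25, 0.70]]
(I − A)⁻¹ = adj(I−A) / det(I−A) ≈
  [   1.7021     0.7660]
  [   0.4255     1.1915]
Δx = (I − A)⁻¹ Δd with Δd having -75 in the Sector 2 component and 0 elsewhere.
So Δx_2 = L_22 · (-75), where L_22 = adj(I−A)_22 / det(I−A) = 0.70 / 0.5875.
Δx_2 = 0.70 × (-75) / 0.5875 = -52.50 / 0.5875 ≈ -89.36.

Δx_2 = -89.36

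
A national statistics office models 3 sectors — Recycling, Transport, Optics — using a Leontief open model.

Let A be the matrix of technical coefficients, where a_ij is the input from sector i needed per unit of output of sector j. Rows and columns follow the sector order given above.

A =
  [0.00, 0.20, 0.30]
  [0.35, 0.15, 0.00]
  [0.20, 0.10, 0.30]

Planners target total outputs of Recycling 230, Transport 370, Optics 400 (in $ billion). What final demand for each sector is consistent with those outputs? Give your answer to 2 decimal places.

I − A =
  [   1.00    -0.20    -0.30]
  [  -0.35     0.85     0.00]
  [  -0.20    -0.10     0.70]
d = (I − A) x:
  d_R = (+1.00)·230 + (-0.20)·370 + (-0.30)·400 = 36.00
  d_T = (-0.35)·230 + (+0.85)·370 + (+0.00)·400 = 234.00
  d_O = (-0.20)·230 + (-0.10)·370 + (+0.70)·400 = 197.00

d_R = 36.00, d_T = 234.00, d_O = 197.00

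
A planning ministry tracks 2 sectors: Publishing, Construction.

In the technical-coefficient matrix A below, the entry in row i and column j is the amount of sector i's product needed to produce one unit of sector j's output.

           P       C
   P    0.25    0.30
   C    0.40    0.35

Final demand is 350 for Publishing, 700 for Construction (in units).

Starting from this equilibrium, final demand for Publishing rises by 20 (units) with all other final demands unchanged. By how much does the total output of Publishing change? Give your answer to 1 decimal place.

I − A =
  [   0.75    -0.30]
  [  -0.40     0.65]
det(I−A) = (0.75)(0.65) − (-0.30)(-0.40) = 0.3675
adj(I−A) = [[0.65, 0.30], [0.40, 0.75]]
(I − A)⁻¹ = adj(I−A) / det(I−A) ≈
  [   1.7687     0.8163]
  [   1.0884     2.0408]
Δx = (I − A)⁻¹ Δd with Δd having +20 in the Publishing component and 0 elsewhere.
So Δx_P = L_PP · (+20), where L_PP = adj(I−A)_PP / det(I−A) = 0.65 / 0.3675.
Δx_P = 0.65 × (+20) / 0.3675 = 13.00 / 0.3675 ≈ 35.4.

Δx_P = 35.4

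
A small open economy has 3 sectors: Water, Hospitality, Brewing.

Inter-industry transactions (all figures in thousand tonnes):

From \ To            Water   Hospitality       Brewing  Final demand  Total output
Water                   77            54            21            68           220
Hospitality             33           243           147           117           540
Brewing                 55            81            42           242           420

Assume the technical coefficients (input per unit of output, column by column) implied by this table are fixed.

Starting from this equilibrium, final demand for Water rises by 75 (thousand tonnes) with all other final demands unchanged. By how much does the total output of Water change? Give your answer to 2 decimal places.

Δx_W = 128.95

Technical coefficients a_ij = z_ij / X_j:
  a_WW = 77/220 = 0.35, a_HW = 33/220 = 0.15, a_BW = 55/220 = 0.25
  a_WH = 54/540 = 0.10, a_HH = 243/540 = 0.45, a_BH = 81/540 = 0.15
  a_WB = 21/420 = 0.05, a_HB = 147/420 = 0.35, a_BB = 42/420 = 0.10
I − A =
  [   0.65    -0.10    -0.05]
  [  -0.15     0.55    -0.35]
  [  -0.25    -0.15     0.90]
Cofactors of I−A, C_ij = (−1)^(i+j)·(minor ij) (rows/columns in the sector order above):
  C_11 = (0.55)(0.90) − (-0.35)(-0.15) = 0.4425
  C_12 = −[(-0.15)(0.90) − (-0.35)(-0.25)] = 0.2225
  C_13 = (-0.15)(-0.15) − (0.55)(-0.25) = 0.1600
  C_21 = −[(-0.10)(0.90) − (-0.05)(-0.15)] = 0.0975
  C_22 = (0.65)(0.90) − (-0.05)(-0.25) = 0.5725
  C_23 = −[(0.65)(-0.15) − (-0.10)(-0.25)] = 0.1225
  C_31 = (-0.10)(-0.35) − (-0.05)(0.55) = 0.0625
  C_32 = −[(0.65)(-0.35) − (-0.05)(-0.15)] = 0.2350
  C_33 = (0.65)(0.55) − (-0.10)(-0.15) = 0.3425
det(I−A) = Σ_j (I−A)_1j·C_1j = (0.65)(0.4425) + (-0.10)(0.2225) + (-0.05)(0.1600) = 0.257375
adj(I−A) = Cᵀ =
  [ 0.4425   0.0975   0.0625]
  [ 0.2225   0.5725   0.2350]
  [ 0.1600   0.1225   0.3425]
(I − A)⁻¹ = adj(I−A) / det(I−A) ≈
  [   1.7193     0.3788     0.2428]
  [   0.8645     2.2244     0.9131]
  [   0.6217     0.4760     1.3307]
Δx = (I − A)⁻¹ Δd with Δd having +75 in the Water component and 0 elsewhere.
So Δx_W = L_WW · (+75), where L_WW = adj(I−A)_WW / det(I−A) = 0.4425 / 0.257375.
Δx_W = 0.4425 × (+75) / 0.257375 = 33.1875 / 0.257375 ≈ 128.95.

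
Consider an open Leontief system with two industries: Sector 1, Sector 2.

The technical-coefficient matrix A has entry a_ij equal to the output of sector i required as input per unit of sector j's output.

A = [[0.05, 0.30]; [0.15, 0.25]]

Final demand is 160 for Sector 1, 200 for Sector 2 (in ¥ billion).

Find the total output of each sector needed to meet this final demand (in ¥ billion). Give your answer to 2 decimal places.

I − A =
  [   0.95    -0.30]
  [  -0.15     0.75]
det(I−A) = (0.95)(0.75) − (-0.30)(-0.15) = 0.6675
adj(I−A) = [[0.75, 0.30], [0.15, 0.95]]
(I − A)⁻¹ = adj(I−A) / det(I−A) ≈
  [   1.1236     0.4494]
  [   0.2247     1.4232]
x = (I − A)⁻¹ d = adj(I−A)·d / det(I−A), with det(I−A) = 0.6675:
  x_1 = (0.75·160 + 0.30·200) / 0.6675 = 180.00 / 0.6675 ≈ 269.66
  x_2 = (0.15·160 + 0.95·200) / 0.6675 = 214.00 / 0.6675 ≈ 320.60

x_1 = 269.66, x_2 = 320.60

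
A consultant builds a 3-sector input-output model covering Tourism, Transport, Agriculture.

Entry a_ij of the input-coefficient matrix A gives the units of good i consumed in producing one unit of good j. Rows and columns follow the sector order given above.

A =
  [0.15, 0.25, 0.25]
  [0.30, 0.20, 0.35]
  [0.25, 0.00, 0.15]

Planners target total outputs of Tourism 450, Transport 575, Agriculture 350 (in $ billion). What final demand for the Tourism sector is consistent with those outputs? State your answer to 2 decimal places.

d_1 = 151.25

I − A =
  [   0.85    -0.25    -0.25]
  [  -0.30     0.80    -0.35]
  [  -0.25     0.00     0.85]
d = (I − A) x:
  d_1 = (+0.85)·450 + (-0.25)·575 + (-0.25)·350 = 151.25
  d_2 = (-0.30)·450 + (+0.80)·575 + (-0.35)·350 = 202.50
  d_3 = (-0.25)·450 + (+0.00)·575 + (+0.85)·350 = 185.00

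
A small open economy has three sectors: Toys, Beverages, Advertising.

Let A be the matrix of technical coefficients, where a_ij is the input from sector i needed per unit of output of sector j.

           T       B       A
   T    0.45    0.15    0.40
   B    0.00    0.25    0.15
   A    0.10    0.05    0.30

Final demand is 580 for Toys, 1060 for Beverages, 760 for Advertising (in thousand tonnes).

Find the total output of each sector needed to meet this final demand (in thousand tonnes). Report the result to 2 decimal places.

x_T = 2685.49, x_B = 1731.95, x_A = 1593.07

I − A =
  [   0.55    -0.15    -0.40]
  [   0.00     0.75    -0.15]
  [  -0.10    -0.05     0.70]
Cofactors of I−A, C_ij = (−1)^(i+j)·(minor ij) (rows/columns in the sector order above):
  C_11 = (0.75)(0.70) − (-0.15)(-0.05) = 0.5175
  C_12 = −[(0.00)(0.70) − (-0.15)(-0.10)] = 0.0150
  C_13 = (0.00)(-0.05) − (0.75)(-0.10) = 0.0750
  C_21 = −[(-0.15)(0.70) − (-0.40)(-0.05)] = 0.1250
  C_22 = (0.55)(0.70) − (-0.40)(-0.10) = 0.3450
  C_23 = −[(0.55)(-0.05) − (-0.15)(-0.10)] = 0.0425
  C_31 = (-0.15)(-0.15) − (-0.40)(0.75) = 0.3225
  C_32 = −[(0.55)(-0.15) − (-0.40)(0.00)] = 0.0825
  C_33 = (0.55)(0.75) − (-0.15)(0.00) = 0.4125
det(I−A) = Σ_j (I−A)_1j·C_1j = (0.55)(0.5175) + (-0.15)(0.0150) + (-0.40)(0.0750) = 0.252375
adj(I−A) = Cᵀ =
  [ 0.5175   0.1250   0.3225]
  [ 0.0150   0.3450   0.0825]
  [ 0.0750   0.0425   0.4125]
(I − A)⁻¹ = adj(I−A) / det(I−A) ≈
  [   2.0505     0.4953     1.2779]
  [   0.0594     1.3670     0.3269]
  [   0.2972     0.1684     1.6345]
x = (I − A)⁻¹ d = adj(I−A)·d / det(I−A), with det(I−A) = 0.252375:
  x_T = (0.5175·580 + 0.1250·1060 + 0.3225·760) / 0.252375 = 677.75 / 0.252375 ≈ 2685.49
  x_B = (0.0150·580 + 0.3450·1060 + 0.0825·760) / 0.252375 = 437.10 / 0.252375 ≈ 1731.95
  x_A = (0.0750·580 + 0.0425·1060 + 0.4125·760) / 0.252375 = 402.05 / 0.252375 ≈ 1593.07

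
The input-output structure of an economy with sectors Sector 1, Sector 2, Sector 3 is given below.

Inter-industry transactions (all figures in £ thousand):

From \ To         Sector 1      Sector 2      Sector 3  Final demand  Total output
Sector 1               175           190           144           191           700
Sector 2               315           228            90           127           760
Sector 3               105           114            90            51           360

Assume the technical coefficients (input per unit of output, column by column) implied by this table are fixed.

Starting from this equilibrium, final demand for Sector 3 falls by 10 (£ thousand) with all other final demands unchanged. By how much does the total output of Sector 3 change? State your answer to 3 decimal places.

Δx_3 = -20.333

Technical coefficients a_ij = z_ij / X_j:
  a_11 = 175/700 = 0.25, a_21 = 315/700 = 0.45, a_31 = 105/700 = 0.15
  a_12 = 190/760 = 0.25, a_22 = 228/760 = 0.30, a_32 = 114/760 = 0.15
  a_13 = 144/360 = 0.40, a_23 = 90/360 = 0.25, a_33 = 90/360 = 0.25
I − A =
  [   0.75    -0.25    -0.40]
  [  -0.45     0.70    -0.25]
  [  -0.15    -0.15     0.75]
Cofactors of I−A, C_ij = (−1)^(i+j)·(minor ij) (rows/columns in the sector order above):
  C_11 = (0.70)(0.75) − (-0.25)(-0.15) = 0.4875
  C_12 = −[(-0.45)(0.75) − (-0.25)(-0.15)] = 0.3750
  C_13 = (-0.45)(-0.15) − (0.70)(-0.15) = 0.1725
  C_21 = −[(-0.25)(0.75) − (-0.40)(-0.15)] = 0.2475
  C_22 = (0.75)(0.75) − (-0.40)(-0.15) = 0.5025
  C_23 = −[(0.75)(-0.15) − (-0.25)(-0.15)] = 0.1500
  C_31 = (-0.25)(-0.25) − (-0.40)(0.70) = 0.3425
  C_32 = −[(0.75)(-0.25) − (-0.40)(-0.45)] = 0.3675
  C_33 = (0.75)(0.70) − (-0.25)(-0.45) = 0.4125
det(I−A) = Σ_j (I−A)_1j·C_1j = (0.75)(0.4875) + (-0.25)(0.3750) + (-0.40)(0.1725) = 0.202875
adj(I−A) = Cᵀ =
  [ 0.4875   0.2475   0.3425]
  [ 0.3750   0.5025   0.3675]
  [ 0.1725   0.1500   0.4125]
(I − A)⁻¹ = adj(I−A) / det(I−A) ≈
  [   2.4030     1.2200     1.6882]
  [   1.8484     2.4769     1.8115]
  [   0.8503     0.7394     2.0333]
Δx = (I − A)⁻¹ Δd with Δd having -10 in the Sector 3 component and 0 elsewhere.
So Δx_3 = L_33 · (-10), where L_33 = adj(I−A)_33 / det(I−A) = 0.4125 / 0.202875.
Δx_3 = 0.4125 × (-10) / 0.202875 = -4.125 / 0.202875 ≈ -20.333.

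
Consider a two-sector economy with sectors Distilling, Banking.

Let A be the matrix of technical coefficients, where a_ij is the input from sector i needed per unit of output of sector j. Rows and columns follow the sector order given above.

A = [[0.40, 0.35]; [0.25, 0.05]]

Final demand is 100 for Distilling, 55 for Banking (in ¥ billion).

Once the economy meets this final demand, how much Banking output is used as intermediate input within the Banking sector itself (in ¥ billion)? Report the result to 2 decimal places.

z_22 = 6.01

I − A =
  [   0.60    -0.35]
  [  -0.25     0.95]
det(I−A) = (0.60)(0.95) − (-0.35)(-0.25) = 0.4825
adj(I−A) = [[0.95, 0.35], [0.25, 0.60]]
(I − A)⁻¹ = adj(I−A) / det(I−A) ≈
  [   1.9689     0.7254]
  [   0.5181     1.2435]
First solve x = (I − A)⁻¹ d = adj(I−A)·d / det(I−A); in particular x_2 = (0.25·100 + 0.60·55) / 0.4825 = 58.00 / 0.4825 ≈ 120.2073.
Intermediate flow from 2 to 2: z_22 = a_22 · x_2 = 0.05 × 58.00 / 0.4825 = 2.90 / 0.4825 ≈ 6.01.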